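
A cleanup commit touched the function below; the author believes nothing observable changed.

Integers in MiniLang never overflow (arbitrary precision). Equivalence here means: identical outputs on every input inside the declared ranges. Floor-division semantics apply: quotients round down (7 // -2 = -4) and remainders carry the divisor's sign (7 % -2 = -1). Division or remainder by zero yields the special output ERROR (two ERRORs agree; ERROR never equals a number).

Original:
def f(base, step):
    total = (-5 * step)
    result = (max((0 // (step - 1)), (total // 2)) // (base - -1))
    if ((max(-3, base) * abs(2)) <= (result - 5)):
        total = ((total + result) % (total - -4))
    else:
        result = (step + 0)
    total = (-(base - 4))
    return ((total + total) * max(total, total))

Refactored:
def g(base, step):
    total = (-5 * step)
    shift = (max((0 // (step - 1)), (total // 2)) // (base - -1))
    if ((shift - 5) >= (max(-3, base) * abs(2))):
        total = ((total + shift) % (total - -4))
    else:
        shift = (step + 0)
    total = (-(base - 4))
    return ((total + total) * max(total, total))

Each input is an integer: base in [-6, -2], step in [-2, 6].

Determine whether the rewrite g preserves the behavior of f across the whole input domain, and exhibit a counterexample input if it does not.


Side by side, the visible changes include: comparison usage differs; and local variable names differ.
Tracing base=-3, step=-1: f: total := 5 | result := -1 | ((max(-3, base) * abs(2)) <= (result - 5)): true | total := 4 | total := 7 | result 98 | g: total := 5 | shift := -1 | ((shift - 5) >= (max(-3, base) * abs(2))): true | total := 4 | total := 7 | result 98 — matching result 98.
Across all 45 domain points the two functions coincide.
verdict: equivalent


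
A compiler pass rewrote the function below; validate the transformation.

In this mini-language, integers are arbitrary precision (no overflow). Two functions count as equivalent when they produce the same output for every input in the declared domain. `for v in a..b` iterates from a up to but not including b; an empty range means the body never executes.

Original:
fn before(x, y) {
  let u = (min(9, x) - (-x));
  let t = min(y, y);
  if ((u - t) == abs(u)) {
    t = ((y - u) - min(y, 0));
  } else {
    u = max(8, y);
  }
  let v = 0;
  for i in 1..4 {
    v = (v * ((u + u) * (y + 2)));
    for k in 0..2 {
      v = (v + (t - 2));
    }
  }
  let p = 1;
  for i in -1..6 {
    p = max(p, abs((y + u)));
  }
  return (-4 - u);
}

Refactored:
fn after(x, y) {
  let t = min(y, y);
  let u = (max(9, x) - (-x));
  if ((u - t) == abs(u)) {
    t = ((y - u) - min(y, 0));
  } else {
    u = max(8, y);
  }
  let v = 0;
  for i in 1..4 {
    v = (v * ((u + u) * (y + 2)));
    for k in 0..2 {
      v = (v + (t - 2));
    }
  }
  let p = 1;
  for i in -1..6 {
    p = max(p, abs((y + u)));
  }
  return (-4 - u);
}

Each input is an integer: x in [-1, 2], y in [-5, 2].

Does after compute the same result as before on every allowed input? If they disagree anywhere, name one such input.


Evaluate both at x=-1, y=-4.
before: u becomes -2; next t becomes -4; next ((u - t) == abs(u)) evaluates to true; next t becomes 2; next v becomes 0; next at i=1:; next v becomes 0; next at k=0:; next v becomes 0; next at k=1:; next v becomes 0; next at i=2:; next v becomes 0; next at k=0:; next v becomes 0; next at k=1:; next v becomes 0; next at i=3:; next v becomes 0; next at k=0:; next v becomes 0; next at k=1:; next v becomes 0; next p becomes 1; next at i=-1:; next p becomes 6; next at i=0:; next p becomes 6; next at i=1:; next p becomes 6; next at i=2:; next p becomes 6; next at i=3:; next p becomes 6; next at i=4:; next p becomes 6; next at i=5:; next p becomes 6; next final value -2
after: t becomes -4; next u becomes 8; next ((u - t) == abs(u)) evaluates to false; next u becomes 8; next v becomes 0; next at i=1:; next v becomes 0; next at k=0:; next v becomes -6; next at k=1:; next v becomes -12; next at i=2:; next v becomes 384; next at k=0:; next v becomes 378; next at k=1:; next v becomes 372; next at i=3:; next v becomes -11904; next at k=0:; next v becomes -11910; next at k=1:; next v becomes -11916; next p becomes 1; next at i=-1:; next p becomes 4; next at i=0:; next p becomes 4; next at i=1:; next p becomes 4; next at i=2:; next p becomes 4; next at i=3:; next p becomes 4; next at i=4:; next p becomes 4; next at i=5:; next p becomes 4; next final value -12
-2 != -12, so the rewrite changes behavior.
verdict: not equivalent; witness: x=-1, y=-4


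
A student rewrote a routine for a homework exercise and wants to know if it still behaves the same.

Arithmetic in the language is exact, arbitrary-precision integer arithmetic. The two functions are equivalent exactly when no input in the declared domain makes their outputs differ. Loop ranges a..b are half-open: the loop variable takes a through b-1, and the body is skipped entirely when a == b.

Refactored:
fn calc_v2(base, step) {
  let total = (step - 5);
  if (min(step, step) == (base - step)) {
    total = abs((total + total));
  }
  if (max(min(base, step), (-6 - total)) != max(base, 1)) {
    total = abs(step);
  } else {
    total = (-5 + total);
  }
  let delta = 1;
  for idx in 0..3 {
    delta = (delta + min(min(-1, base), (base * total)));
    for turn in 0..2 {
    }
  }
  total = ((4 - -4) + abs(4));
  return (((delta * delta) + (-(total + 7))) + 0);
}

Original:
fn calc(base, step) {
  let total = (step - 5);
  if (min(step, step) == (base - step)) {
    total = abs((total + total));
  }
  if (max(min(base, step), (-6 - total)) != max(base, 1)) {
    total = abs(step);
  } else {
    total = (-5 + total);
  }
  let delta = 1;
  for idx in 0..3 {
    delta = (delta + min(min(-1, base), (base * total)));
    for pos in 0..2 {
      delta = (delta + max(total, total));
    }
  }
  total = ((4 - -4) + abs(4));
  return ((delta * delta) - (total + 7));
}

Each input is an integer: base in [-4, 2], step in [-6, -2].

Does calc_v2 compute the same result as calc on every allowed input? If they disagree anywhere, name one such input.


Take base=-4, step=-6.
calc: total = -11; (min(step, step) == (base - step)) -> false; (max(min(base, step), (-6 - total)) != max(base, 1)) -> true; total = 6; delta = 1; [idx=0]; delta = -23; [pos=0]; delta = -17; [pos=1]; delta = -11; [idx=1]; delta = -35; [pos=0]; delta = -29; [pos=1]; delta = -23; [idx=2]; delta = -47; [pos=0]; delta = -41; [pos=1]; delta = -35; total = 12; return 1206
calc_v2: total = -11; (min(step, step) == (base - step)) -> false; (max(min(base, step), (-6 - total)) != max(base, 1)) -> true; total = 6; delta = 1; [idx=0]; delta = -23; [turn=0]; [turn=1]; [idx=1]; delta = -47; [turn=0]; [turn=1]; [idx=2]; delta = -71; [turn=0]; [turn=1]; total = 12; return 5022
1206 != 5022, so the rewrite changes behavior.
verdict: not equivalent; witness: base=-4, step=-6


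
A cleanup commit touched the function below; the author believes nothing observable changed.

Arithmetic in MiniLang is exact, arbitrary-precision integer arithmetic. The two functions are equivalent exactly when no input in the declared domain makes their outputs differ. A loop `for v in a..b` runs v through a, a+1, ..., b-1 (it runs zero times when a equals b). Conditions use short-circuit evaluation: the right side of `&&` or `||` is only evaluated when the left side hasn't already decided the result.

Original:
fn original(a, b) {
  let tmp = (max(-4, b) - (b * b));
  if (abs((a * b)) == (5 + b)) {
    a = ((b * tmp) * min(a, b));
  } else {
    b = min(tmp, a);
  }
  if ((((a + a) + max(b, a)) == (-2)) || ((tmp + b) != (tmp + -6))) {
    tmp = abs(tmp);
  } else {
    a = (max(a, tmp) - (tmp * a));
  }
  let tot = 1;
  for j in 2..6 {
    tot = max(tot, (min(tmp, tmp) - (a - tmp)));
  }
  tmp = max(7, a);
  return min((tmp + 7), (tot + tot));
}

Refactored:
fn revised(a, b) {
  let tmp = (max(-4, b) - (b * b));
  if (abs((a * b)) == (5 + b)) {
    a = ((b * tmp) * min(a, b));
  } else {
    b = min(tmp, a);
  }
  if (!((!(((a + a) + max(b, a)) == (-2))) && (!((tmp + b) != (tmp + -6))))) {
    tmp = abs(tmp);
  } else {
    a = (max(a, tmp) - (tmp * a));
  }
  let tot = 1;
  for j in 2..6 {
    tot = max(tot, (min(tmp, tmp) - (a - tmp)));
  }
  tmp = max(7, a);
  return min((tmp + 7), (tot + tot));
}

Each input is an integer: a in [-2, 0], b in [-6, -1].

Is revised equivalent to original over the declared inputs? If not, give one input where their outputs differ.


Differences: boolean connective usage differs — yet all 18 inputs agree.
verdict: equivalent


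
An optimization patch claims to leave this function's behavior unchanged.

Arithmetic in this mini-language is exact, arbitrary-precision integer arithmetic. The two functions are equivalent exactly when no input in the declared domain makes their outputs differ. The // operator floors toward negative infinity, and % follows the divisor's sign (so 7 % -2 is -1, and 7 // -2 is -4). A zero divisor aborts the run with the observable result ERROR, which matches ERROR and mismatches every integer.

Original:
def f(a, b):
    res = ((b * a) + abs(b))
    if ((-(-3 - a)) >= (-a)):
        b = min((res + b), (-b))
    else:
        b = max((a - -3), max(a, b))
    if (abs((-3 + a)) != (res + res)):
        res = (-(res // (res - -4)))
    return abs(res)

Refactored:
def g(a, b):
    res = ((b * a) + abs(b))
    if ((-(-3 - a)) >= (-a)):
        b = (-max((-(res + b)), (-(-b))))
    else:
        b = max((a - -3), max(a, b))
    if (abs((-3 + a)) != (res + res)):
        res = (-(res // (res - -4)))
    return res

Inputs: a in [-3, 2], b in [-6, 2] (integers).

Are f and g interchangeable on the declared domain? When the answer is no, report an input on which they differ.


At a=2, b=-6: f gives 3, g gives -3.
verdict: not equivalent; witness: a=2, b=-6


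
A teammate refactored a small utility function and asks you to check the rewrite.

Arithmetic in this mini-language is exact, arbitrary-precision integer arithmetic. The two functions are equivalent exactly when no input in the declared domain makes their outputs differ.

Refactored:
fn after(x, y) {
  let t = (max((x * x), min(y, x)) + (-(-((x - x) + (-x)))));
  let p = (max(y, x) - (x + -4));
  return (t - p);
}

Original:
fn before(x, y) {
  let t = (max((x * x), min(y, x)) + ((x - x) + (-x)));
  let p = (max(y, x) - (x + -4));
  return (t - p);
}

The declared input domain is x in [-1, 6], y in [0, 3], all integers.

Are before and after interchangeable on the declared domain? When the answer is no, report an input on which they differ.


Reading the diff, among the changes: same computation, different form.
Tracing x=5, y=0: before: t = 20; p = 4; return 16 | after: t = 20; p = 4; return 16 — matching result 16.
Sweeping the whole domain (32 inputs) finds no disagreement.
verdict: equivalent


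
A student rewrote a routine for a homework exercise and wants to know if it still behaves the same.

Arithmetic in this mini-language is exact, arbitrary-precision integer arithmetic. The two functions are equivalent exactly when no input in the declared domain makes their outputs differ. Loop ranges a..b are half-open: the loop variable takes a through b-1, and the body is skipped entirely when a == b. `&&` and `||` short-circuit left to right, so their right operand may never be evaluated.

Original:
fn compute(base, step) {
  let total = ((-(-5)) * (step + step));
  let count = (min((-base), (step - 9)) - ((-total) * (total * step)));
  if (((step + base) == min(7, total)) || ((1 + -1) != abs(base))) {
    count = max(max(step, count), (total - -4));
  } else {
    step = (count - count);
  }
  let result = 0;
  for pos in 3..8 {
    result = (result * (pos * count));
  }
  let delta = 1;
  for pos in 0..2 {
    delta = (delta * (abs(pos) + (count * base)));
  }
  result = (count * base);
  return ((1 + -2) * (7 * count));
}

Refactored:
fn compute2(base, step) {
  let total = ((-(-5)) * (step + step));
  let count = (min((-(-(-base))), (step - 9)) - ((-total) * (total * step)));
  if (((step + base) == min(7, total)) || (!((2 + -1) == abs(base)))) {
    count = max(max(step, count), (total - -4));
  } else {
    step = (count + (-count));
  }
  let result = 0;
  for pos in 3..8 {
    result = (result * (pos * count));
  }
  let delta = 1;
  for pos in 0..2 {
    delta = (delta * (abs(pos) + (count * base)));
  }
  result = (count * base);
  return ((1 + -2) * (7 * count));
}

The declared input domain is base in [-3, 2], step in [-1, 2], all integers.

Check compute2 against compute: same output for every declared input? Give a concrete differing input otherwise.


Not equivalent: base=-1, step=-1 separates them (7 vs 770).
compute: total := -10 | count := -110 | (((step + base) == min(7, total)) || ((1 + -1) != abs(base))): true | count := -1 | result := 0 | iter pos=3: | result := 0 | iter pos=4: | result := 0 | iter pos=5: | result := 0 | iter pos=6: | result := 0 | iter pos=7: | result := 0 | delta := 1 | iter pos=0: | delta := 1 | iter pos=1: | delta := 2 | result := 1 | result 7
compute2: total := -10 | count := -110 | (((step + base) == min(7, total)) || (!((2 + -1) == abs(base)))): false | step := 0 | result := 0 | iter pos=3: | result := 0 | iter pos=4: | result := 0 | iter pos=5: | result := 0 | iter pos=6: | result := 0 | iter pos=7: | result := 0 | delta := 1 | iter pos=0: | delta := 110 | iter pos=1: | delta := 12210 | result := 110 | result 770
verdict: not equivalent; witness: base=-1, step=-1


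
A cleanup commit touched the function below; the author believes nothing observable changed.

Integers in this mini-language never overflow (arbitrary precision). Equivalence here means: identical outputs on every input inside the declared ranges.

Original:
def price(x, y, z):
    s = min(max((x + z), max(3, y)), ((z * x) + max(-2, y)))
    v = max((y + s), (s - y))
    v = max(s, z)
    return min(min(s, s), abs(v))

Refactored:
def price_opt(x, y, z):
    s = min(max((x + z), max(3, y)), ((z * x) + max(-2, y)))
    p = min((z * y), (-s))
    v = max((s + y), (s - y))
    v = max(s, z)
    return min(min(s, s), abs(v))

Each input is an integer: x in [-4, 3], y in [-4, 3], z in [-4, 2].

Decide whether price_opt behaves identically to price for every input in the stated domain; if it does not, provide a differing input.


The two versions differ — the changes include local variable names differ, plus min/max/abs usage differs, plus arithmetic usage differs, plus statement counts differ.
One worked example (x=3, y=2, z=2) — price: s = 5; v = 7; v = 5; return 5; price_opt: s = 5; p = -5; v = 7; v = 5; return 5; agreement on 5.
Checked all 448 inputs in the declared domain: the outputs agree on every one.
verdict: equivalent


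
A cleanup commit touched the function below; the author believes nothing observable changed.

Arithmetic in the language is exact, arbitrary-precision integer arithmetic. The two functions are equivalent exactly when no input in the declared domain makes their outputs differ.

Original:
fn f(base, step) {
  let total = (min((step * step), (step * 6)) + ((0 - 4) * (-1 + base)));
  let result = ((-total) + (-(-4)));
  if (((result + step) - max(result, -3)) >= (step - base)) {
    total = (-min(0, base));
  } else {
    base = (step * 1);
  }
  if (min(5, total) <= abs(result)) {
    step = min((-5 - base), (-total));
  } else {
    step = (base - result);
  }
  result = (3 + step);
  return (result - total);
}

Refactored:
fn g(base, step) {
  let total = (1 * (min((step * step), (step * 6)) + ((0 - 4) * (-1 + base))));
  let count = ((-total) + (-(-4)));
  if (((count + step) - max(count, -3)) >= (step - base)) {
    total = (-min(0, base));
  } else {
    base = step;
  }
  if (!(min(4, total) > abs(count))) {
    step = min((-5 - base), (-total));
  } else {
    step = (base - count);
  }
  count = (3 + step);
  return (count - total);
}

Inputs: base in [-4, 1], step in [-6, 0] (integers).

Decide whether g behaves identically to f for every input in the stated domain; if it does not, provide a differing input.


Not equivalent: base=-4, step=-2 separates them (-3 vs -13).
f: total=8, then result=-4, then (((result + step) - max(result, -3)) >= (step - base)) is false, then base=-2, then (min(5, total) <= abs(result)) is false, then step=2, then result=5, then returns -3
g: total=8, then count=-4, then (((count + step) - max(count, -3)) >= (step - base)) is false, then base=-2, then (!(min(4, total) > abs(count))) is true, then step=-8, then count=-5, then returns -13
verdict: not equivalent; witness: base=-4, step=-2


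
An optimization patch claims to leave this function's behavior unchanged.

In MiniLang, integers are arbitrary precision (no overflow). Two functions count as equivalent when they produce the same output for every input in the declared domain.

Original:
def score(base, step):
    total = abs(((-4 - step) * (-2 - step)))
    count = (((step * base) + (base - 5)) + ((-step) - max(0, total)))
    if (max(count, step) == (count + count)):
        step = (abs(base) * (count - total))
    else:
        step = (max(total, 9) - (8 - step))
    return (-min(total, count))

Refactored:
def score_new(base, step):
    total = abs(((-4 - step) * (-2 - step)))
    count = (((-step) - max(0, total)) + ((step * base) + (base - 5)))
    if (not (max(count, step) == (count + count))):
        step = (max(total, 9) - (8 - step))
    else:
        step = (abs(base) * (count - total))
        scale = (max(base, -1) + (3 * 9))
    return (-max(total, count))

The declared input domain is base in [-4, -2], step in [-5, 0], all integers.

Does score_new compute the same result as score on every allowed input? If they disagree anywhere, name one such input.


There is a counterexample at base=-4, step=-5: -3 on one side, -13 on the other.
score: total becomes 3; next count becomes 13; next (max(count, step) == (count + count)) evaluates to false; next step becomes -4; next final value -3
score_new: total becomes 3; next count becomes 13; next (not (max(count, step) == (count + count))) evaluates to true; next step becomes -4; next final value -13
verdict: not equivalent; witness: base=-4, step=-5


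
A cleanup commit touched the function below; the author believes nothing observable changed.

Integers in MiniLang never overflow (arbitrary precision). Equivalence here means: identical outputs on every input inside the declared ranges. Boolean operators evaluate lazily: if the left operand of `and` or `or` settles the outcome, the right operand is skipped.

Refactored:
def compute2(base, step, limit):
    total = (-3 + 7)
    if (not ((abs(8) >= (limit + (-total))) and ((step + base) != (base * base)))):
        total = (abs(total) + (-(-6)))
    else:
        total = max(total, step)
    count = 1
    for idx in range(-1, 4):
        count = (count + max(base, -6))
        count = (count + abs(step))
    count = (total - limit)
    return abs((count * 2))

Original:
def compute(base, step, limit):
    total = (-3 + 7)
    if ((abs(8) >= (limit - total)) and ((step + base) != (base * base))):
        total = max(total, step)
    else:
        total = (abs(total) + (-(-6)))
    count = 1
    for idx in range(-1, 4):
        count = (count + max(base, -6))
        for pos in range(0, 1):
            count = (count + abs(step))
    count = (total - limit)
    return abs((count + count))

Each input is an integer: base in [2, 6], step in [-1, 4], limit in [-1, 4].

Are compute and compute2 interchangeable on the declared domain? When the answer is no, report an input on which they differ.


The two are interchangeable: loop structure differs, constant usage differs, boolean connective usage differs, statement counts differ, local variable names differ, arithmetic usage differs, and every declared input agrees.
As a probe, take base=5, step=2, limit=1: compute runs total becomes 4; next ((abs(8) >= (limit - total)) and ((step + base) != (base * base))) evaluates to true; next total becomes 4; next count becomes 1; next at idx=-1:; next count becomes 6; next at pos=0:; next count becomes 8; next at idx=0:; next count becomes 13; next at pos=0:; next count becomes 15; next at idx=1:; next count becomes 20; next at pos=0:; next count becomes 22; next at idx=2:; next count becomes 27; next at pos=0:; next count becomes 29; next at idx=3:; next count becomes 34; next at pos=0:; next count becomes 36; next count becomes 3; next final value 6; compute2 runs total becomes 4; next (not ((abs(8) >= (limit + (-total))) and ((step + base) != (base * base)))) evaluates to false; next total becomes 4; next count becomes 1; next at idx=-1:; next count becomes 6; next count becomes 8; next at idx=0:; next count becomes 13; next count becomes 15; next at idx=1:; next count becomes 20; next count becomes 22; next at idx=2:; next count becomes 27; next count becomes 29; next at idx=3:; next count becomes 34; next count becomes 36; next count becomes 3; next final value 6; both end at 6.
Checked all 180 inputs in the declared domain: the outputs agree on every one.
verdict: equivalent


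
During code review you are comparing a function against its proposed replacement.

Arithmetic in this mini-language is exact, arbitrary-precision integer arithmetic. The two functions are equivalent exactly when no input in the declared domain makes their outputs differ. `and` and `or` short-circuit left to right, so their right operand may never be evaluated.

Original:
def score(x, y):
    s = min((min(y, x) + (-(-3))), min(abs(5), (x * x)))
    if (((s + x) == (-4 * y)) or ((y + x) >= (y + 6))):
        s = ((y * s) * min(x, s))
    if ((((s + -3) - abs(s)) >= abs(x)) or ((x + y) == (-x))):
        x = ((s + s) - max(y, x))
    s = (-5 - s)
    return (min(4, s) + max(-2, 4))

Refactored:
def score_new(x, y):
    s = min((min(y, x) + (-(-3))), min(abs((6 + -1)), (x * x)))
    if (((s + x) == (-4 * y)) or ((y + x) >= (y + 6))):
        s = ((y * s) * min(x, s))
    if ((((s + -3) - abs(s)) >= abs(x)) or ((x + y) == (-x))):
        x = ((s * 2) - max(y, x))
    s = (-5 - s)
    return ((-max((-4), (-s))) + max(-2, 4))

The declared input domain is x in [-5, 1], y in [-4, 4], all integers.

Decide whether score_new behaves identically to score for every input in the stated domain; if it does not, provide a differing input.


Changes here: arithmetic usage differs; and min/max/abs usage differs; and constant usage differs; the full 63-point sweep finds no disagreement.
verdict: equivalent


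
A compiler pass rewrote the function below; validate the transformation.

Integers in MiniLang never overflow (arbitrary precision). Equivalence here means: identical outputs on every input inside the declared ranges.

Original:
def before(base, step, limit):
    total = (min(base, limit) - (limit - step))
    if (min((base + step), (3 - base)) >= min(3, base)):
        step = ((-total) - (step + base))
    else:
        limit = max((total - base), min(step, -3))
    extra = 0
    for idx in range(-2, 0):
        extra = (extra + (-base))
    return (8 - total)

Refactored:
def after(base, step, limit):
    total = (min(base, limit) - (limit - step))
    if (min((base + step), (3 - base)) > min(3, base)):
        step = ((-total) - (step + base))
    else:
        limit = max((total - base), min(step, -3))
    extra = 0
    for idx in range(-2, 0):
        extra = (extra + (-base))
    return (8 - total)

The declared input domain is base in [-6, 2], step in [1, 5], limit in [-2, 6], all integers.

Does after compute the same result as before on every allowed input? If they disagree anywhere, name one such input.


Equivalent. The suspicious edit (`(min((base + step), (3 - base)) >= min(3, base))` became `(min((base + step), (3 - base)) > min(3, base))`) never changes the result for any input inside the declared domain.
Sweeping the whole domain (405 inputs) finds no disagreement.
One worked example (base=-4, step=4, limit=1) — before: total=-1, then (min((base + step), (3 - base)) >= min(3, base)) is true, then step=1, then extra=0, then (idx=-2), then extra=4, then (idx=-1), then extra=8, then returns 9; after: total=-1, then (min((base + step), (3 - base)) > min(3, base)) is true, then step=1, then extra=0, then (idx=-2), then extra=4, then (idx=-1), then extra=8, then returns 9; agreement on 9.
verdict: equivalent


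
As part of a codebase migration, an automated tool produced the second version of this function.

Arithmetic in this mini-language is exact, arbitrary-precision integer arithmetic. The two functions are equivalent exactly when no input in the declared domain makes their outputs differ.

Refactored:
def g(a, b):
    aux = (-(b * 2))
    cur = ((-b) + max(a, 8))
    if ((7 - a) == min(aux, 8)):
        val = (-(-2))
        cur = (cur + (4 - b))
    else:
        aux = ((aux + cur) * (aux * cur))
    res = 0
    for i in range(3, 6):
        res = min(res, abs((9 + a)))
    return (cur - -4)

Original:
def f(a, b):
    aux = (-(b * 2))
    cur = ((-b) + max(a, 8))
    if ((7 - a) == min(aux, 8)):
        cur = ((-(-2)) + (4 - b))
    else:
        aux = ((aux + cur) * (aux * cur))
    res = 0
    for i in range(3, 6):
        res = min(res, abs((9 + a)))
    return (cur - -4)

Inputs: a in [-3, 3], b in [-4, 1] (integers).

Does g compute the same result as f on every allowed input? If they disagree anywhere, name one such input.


Take a=-1, b=-4.
f: aux = 8; cur = 12; ((7 - a) == min(aux, 8)) -> true; cur = 10; res = 0; [i=3]; res = 0; [i=4]; res = 0; [i=5]; res = 0; return 14
g: aux = 8; cur = 12; ((7 - a) == min(aux, 8)) -> true; val = 2; cur = 20; res = 0; [i=3]; res = 0; [i=4]; res = 0; [i=5]; res = 0; return 24
14 against 24: the behavior changed.
verdict: not equivalent; witness: a=-1, b=-4


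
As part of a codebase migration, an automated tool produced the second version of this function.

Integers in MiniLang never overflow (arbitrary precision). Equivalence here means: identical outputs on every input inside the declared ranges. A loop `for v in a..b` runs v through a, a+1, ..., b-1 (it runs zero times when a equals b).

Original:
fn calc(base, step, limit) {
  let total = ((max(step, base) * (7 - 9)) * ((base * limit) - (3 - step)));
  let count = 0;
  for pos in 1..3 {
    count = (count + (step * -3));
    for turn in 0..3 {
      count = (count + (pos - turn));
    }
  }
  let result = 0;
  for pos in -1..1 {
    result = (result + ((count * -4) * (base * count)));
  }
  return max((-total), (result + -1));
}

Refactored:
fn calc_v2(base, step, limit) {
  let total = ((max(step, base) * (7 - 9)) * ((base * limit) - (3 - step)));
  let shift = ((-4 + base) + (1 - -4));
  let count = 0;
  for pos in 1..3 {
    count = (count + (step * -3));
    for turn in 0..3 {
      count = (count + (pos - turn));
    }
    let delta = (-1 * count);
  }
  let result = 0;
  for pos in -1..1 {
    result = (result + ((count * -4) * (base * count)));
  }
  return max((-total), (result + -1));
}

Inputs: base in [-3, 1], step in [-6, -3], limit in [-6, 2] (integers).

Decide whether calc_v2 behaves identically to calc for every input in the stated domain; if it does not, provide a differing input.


Equivalent. A substantive addition is an assignment to `delta` whose value nothing reads; no result depends on it.
Sweeping the whole domain (180 inputs) finds no disagreement.
Spot check at base=-1, step=-4, limit=-3 — calc: total = -8; count = 0; [pos=1]; count = 12; [turn=0]; count = 13; [turn=1]; count = 13; [turn=2]; count = 12; [pos=2]; count = 24; [turn=0]; count = 26; [turn=1]; count = 27; [turn=2]; count = 27; result = 0; [pos=-1]; result = 2916; [pos=0]; result = 5832; return 5831. calc_v2: total = -8; shift = 0; count = 0; [pos=1]; count = 12; [turn=0]; count = 13; [turn=1]; count = 13; [turn=2]; count = 12; delta = -12; [pos=2]; count = 24; [turn=0]; count = 26; [turn=1]; count = 27; [turn=2]; count = 27; delta = -27; result = 0; [pos=-1]; result = 2916; [pos=0]; result = 5832; return 5831. Both give 5831.
verdict: equivalent


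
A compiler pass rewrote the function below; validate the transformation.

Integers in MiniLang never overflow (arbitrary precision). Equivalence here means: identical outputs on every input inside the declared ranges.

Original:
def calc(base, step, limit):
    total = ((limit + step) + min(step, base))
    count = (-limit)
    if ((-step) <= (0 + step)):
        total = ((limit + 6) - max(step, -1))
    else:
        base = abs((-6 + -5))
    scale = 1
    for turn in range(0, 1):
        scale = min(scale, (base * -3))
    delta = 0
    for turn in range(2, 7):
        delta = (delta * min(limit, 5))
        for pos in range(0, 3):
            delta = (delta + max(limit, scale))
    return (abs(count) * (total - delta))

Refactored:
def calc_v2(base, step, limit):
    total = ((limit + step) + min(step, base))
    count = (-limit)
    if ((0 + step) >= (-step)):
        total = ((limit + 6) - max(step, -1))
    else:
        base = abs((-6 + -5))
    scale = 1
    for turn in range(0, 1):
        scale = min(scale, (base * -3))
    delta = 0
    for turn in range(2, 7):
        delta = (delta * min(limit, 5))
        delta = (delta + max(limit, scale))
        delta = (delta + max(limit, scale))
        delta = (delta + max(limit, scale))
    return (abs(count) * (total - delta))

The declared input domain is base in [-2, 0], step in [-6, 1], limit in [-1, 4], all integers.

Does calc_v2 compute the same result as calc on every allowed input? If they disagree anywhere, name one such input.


Behavior is preserved: although local variable names differ, and loop structure differs, and comparison usage differs, and statement counts differ, and arithmetic usage differs, and min/max/abs usage differs, the outputs never diverge.
Spot check at base=-2, step=0, limit=-1 — calc: total = -3; count = 1; ((-step) <= (0 + step)) -> true; total = 5; scale = 1; [turn=0]; scale = 1; delta = 0; [turn=2]; delta = 0; [pos=0]; delta = 1; [pos=1]; delta = 2; [pos=2]; delta = 3; [turn=3]; delta = -3; [pos=0]; delta = -2; [pos=1]; delta = -1; [pos=2]; delta = 0; [turn=4]; delta = 0; [pos=0]; delta = 1; [pos=1]; delta = 2; [pos=2]; delta = 3; [turn=5]; delta = -3; [pos=0]; delta = -2; [pos=1]; delta = -1; [pos=2]; delta = 0; [turn=6]; delta = 0; [pos=0]; delta = 1; [pos=1]; delta = 2; [pos=2]; delta = 3; return 2. calc_v2: total = -3; count = 1; ((0 + step) >= (-step)) -> true; total = 5; scale = 1; [turn=0]; scale = 1; delta = 0; [turn=2]; delta = 0; delta = 1; delta = 2; delta = 3; [turn=3]; delta = -3; delta = -2; delta = -1; delta = 0; [turn=4]; delta = 0; delta = 1; delta = 2; delta = 3; [turn=5]; delta = -3; delta = -2; delta = -1; delta = 0; [turn=6]; delta = 0; delta = 1; delta = 2; delta = 3; return 2. Both give 2.
Sweeping the whole domain (144 inputs) finds no disagreement.
verdict: equivalent


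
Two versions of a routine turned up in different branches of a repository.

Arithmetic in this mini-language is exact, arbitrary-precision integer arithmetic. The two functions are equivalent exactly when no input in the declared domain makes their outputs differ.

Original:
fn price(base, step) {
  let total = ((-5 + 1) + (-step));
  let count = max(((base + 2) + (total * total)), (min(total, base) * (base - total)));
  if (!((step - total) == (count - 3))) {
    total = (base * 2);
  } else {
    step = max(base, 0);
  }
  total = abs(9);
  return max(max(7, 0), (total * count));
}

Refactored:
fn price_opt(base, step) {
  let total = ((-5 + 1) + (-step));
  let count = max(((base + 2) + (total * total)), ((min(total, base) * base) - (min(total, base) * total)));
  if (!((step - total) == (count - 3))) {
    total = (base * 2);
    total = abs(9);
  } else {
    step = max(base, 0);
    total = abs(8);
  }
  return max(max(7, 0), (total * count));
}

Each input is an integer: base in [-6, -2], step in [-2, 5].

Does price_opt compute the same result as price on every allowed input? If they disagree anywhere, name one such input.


Not equivalent: base=-3, step=-2 separates them (27 vs 24).
price: total := -2 | count := 3 | (!((step - total) == (count - 3))): false | step := 0 | total := 9 | result 27
price_opt: total := -2 | count := 3 | (!((step - total) == (count - 3))): false | step := 0 | total := 8 | result 24
verdict: not equivalent; witness: base=-3, step=-2


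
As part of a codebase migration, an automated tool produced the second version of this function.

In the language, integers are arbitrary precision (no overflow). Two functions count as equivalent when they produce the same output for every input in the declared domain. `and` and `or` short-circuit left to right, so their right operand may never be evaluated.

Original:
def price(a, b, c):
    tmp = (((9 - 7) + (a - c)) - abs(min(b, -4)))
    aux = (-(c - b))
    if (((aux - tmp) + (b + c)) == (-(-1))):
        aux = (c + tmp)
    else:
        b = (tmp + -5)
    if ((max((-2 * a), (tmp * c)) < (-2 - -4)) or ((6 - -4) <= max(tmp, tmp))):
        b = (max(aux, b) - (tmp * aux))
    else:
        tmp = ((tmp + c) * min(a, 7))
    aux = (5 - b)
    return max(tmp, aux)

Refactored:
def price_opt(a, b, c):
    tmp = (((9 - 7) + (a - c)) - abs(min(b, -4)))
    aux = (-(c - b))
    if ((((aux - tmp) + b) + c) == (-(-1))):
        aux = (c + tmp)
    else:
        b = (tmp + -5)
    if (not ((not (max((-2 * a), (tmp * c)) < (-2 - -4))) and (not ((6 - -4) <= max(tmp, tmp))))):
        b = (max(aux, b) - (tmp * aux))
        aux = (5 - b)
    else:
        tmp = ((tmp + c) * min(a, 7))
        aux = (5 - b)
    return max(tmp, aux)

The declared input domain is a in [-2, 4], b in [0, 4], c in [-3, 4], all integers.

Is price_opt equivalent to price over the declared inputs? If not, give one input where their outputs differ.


Equivalent — the differences include arithmetic usage differs, plus statement counts differ, plus constant usage differs, plus boolean connective usage differs, yet no declared input distinguishes the two.
As a probe, take a=0, b=2, c=2: price runs tmp becomes -4; next aux becomes 0; next (((aux - tmp) + (b + c)) == (-(-1))) evaluates to false; next b becomes -9; next ((max((-2 * a), (tmp * c)) < (-2 - -4)) or ((6 - -4) <= max(tmp, tmp))) evaluates to true; next b becomes 0; next aux becomes 5; next final value 5; price_opt runs tmp becomes -4; next aux becomes 0; next ((((aux - tmp) + b) + c) == (-(-1))) evaluates to false; next b becomes -9; next (not ((not (max((-2 * a), (tmp * c)) < (-2 - -4))) and (not ((6 - -4) <= max(tmp, tmp))))) evaluates to true; next b becomes 0; next aux becomes 5; next final value 5; both end at 5.
An exhaustive pass over the 280 declared inputs shows identical outputs.
verdict: equivalent


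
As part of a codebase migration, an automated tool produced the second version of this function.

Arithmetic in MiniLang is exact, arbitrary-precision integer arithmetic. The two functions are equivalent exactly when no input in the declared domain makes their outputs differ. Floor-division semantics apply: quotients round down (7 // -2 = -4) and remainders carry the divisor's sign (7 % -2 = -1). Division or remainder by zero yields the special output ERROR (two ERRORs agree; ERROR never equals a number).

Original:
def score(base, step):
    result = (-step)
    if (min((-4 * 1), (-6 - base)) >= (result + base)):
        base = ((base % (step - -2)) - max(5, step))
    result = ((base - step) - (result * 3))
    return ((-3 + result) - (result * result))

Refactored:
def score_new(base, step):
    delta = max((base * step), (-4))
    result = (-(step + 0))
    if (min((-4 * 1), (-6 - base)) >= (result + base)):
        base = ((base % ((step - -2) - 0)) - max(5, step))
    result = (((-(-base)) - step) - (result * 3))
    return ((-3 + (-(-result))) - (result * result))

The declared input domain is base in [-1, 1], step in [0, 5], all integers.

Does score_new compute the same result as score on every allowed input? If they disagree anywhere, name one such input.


Equivalent — the differences include arithmetic usage differs; also local variable names differ; also constant usage differs; also min/max/abs usage differs; also statement counts differ, yet no declared input distinguishes the two.
Tracing base=0, step=2: score: result=-2, then (min((-4 * 1), (-6 - base)) >= (result + base)) is false, then result=4, then returns -15 | score_new: delta=0, then result=-2, then (min((-4 * 1), (-6 - base)) >= (result + base)) is false, then result=4, then returns -15 — matching result -15.
Across all 18 domain points the two functions coincide.
verdict: equivalent


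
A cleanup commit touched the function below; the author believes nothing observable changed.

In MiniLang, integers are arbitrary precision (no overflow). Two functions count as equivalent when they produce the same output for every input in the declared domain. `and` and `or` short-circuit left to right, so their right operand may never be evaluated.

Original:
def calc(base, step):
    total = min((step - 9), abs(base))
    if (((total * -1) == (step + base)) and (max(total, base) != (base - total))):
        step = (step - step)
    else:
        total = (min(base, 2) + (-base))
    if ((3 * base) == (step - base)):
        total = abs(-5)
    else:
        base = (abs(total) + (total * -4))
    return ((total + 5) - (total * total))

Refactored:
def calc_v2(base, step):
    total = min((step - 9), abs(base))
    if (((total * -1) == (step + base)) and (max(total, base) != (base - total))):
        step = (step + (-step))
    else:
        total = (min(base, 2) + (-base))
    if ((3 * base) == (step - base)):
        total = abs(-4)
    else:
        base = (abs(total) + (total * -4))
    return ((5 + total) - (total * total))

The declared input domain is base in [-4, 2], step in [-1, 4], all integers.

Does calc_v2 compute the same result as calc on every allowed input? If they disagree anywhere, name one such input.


There is a counterexample at base=0, step=0: -15 on one side, -7 on the other.
calc: total = -9; (((total * -1) == (step + base)) and (max(total, base) != (base - total))) -> false; total = 0; ((3 * base) == (step - base)) -> true; total = 5; return -15
calc_v2: total = -9; (((total * -1) == (step + base)) and (max(total, base) != (base - total))) -> false; total = 0; ((3 * base) == (step - base)) -> true; total = 4; return -7
verdict: not equivalent; witness: base=0, step=0


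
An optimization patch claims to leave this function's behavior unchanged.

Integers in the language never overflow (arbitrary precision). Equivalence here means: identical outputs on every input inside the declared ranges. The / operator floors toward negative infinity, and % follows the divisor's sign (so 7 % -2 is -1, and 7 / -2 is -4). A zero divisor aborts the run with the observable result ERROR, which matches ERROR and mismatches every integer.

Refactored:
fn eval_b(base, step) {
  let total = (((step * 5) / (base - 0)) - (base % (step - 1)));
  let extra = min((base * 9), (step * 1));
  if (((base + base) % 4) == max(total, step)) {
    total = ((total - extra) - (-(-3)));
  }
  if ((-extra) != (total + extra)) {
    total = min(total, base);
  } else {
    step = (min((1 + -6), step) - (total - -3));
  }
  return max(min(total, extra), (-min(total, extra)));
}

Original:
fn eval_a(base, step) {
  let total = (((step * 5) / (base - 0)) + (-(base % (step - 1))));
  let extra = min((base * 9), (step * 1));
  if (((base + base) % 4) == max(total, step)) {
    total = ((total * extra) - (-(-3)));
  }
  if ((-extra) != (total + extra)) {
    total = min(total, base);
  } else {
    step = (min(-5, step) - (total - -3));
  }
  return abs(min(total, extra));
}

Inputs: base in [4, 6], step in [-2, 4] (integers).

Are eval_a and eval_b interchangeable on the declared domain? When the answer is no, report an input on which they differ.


Take base=5, step=2.
eval_a: total becomes 2; next extra becomes 2; next (((base + base) % 4) == max(total, step)) evaluates to true; next total becomes 1; next ((-extra) != (total + extra)) evaluates to true; next total becomes 1; next final value 1
eval_b: total becomes 2; next extra becomes 2; next (((base + base) % 4) == max(total, step)) evaluates to true; next total becomes -3; next ((-extra) != (total + extra)) evaluates to true; next total becomes -3; next final value 3
1 and 3 differ, so these are not the same function on this domain.
verdict: not equivalent; witness: base=5, step=2
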